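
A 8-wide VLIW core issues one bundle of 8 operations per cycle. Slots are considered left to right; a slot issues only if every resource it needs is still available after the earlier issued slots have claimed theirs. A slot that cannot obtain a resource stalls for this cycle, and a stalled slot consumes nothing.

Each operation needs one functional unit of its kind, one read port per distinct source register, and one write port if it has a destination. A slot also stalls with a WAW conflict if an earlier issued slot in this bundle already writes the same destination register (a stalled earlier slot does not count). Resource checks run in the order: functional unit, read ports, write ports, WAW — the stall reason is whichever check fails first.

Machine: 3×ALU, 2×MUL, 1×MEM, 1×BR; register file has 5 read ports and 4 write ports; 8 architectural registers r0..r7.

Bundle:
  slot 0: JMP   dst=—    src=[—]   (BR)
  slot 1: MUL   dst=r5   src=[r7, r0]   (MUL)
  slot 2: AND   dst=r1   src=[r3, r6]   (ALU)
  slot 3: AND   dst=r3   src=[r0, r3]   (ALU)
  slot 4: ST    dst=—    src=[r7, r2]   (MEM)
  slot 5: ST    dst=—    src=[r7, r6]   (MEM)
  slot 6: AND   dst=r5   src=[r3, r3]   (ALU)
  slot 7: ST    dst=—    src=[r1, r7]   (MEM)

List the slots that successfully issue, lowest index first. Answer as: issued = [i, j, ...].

issued = [0, 1, 2]

  0. BR ⇒ go  {3A/2Mu/1Ld/0B | 5r 4w}
  1. MUL→r5 ⇒ go  {3A/1Mu/1Ld/0B | 3r 3w}
  2. ALU→r1 ⇒ go  {2A/1Mu/1Ld/0B | 1r 2w}
  3. ALU→r3 ⇒ no(RD_PORT)  {2A/1Mu/1Ld/0B | 1r 2w}
  4. MEM ⇒ no(RD_PORT)  {2A/1Mu/1Ld/0B | 1r 2w}
  5. MEM ⇒ no(RD_PORT)  {2A/1Mu/1Ld/0B | 1r 2w}
  6. ALU→r5 ⇒ no(WAW)  {2A/1Mu/1Ld/0B | 1r 2w}
  7. MEM ⇒ no(RD_PORT)  {2A/1Mu/1Ld/0B | 1r 2w}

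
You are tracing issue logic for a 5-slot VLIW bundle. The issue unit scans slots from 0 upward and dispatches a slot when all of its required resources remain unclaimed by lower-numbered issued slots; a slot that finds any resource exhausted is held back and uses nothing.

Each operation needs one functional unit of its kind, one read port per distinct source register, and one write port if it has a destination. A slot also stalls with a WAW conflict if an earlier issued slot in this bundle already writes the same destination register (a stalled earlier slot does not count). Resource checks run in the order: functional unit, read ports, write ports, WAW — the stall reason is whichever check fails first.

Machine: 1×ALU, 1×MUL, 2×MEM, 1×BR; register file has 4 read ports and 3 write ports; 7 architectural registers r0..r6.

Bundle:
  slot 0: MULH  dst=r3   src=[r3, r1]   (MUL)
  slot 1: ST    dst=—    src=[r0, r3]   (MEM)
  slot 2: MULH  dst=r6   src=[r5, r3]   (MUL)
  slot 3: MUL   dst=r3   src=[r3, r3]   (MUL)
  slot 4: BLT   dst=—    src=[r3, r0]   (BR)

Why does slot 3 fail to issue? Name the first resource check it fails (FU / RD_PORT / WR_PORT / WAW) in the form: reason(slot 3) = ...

(0) want 1×MUL +2rd +1wr — yes → AL1|MU0|ME2|BR1|rd2|wr2
(1) want 1×MEM +2rd +0wr — yes → AL1|MU0|ME1|BR1|rd0|wr2
(2) want 1×MUL +2rd +1wr — FU → AL1|MU0|ME1|BR1|rd0|wr2
(3) want 1×MUL +1rd +1wr — FU → AL1|MU0|ME1|BR1|rd0|wr2
(4) want 1×BR +2rd +0wr — RD_PORT → AL1|MU0|ME1|BR1|rd0|wr2

reason(slot 3) = FU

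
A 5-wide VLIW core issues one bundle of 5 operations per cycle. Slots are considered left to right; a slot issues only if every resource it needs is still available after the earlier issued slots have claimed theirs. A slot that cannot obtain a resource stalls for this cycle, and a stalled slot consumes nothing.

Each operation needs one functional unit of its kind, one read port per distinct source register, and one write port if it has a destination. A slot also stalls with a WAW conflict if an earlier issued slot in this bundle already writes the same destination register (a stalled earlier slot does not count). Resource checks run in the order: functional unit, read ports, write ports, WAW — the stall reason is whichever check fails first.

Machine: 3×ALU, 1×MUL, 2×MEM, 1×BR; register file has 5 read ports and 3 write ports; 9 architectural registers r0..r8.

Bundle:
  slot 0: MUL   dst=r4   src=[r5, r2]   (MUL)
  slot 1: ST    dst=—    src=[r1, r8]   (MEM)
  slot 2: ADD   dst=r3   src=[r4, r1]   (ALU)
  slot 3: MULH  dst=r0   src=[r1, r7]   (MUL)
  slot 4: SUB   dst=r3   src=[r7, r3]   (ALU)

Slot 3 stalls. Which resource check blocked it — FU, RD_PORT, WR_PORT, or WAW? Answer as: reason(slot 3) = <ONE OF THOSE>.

slot 0 (MUL): ISSUE — free A3,Mu0,Ld2,B1 rp3 wp2
slot 1 (MEM): ISSUE — free A3,Mu0,Ld1,B1 rp1 wp2
slot 2 (ALU): stall RD_PORT — free A3,Mu0,Ld1,B1 rp1 wp2
slot 3 (MUL): stall FU — free A3,Mu0,Ld1,B1 rp1 wp2
slot 4 (ALU): stall RD_PORT — free A3,Mu0,Ld1,B1 rp1 wp2

reason(slot 3) = FU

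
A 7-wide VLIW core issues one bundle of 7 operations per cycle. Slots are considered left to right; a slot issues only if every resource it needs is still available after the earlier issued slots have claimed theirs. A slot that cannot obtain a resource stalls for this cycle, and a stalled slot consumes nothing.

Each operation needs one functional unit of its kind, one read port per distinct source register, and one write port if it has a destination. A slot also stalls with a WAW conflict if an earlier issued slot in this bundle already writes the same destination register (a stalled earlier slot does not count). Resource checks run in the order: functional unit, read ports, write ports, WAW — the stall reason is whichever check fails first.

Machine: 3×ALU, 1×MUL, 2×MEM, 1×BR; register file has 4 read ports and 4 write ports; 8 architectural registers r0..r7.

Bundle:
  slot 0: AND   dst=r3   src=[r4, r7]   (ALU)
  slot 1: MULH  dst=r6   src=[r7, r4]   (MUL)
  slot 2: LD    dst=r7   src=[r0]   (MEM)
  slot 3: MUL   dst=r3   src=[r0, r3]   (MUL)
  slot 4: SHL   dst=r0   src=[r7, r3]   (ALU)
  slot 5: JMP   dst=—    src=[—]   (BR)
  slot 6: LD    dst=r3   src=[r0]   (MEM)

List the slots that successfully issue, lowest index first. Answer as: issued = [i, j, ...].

  0. ALU→r3 ⇒ go  {2A/1Mu/2Ld/1B | 2r 3w}
  1. MUL→r6 ⇒ go  {2A/0Mu/2Ld/1B | 0r 2w}
  2. MEM→r7 ⇒ no(RD_PORT)  {2A/0Mu/2Ld/1B | 0r 2w}
  3. MUL→r3 ⇒ no(FU)  {2A/0Mu/2Ld/1B | 0r 2w}
  4. ALU→r0 ⇒ no(RD_PORT)  {2A/0Mu/2Ld/1B | 0r 2w}
  5. BR ⇒ go  {2A/0Mu/2Ld/0B | 0r 2w}
  6. MEM→r3 ⇒ no(RD_PORT)  {2A/0Mu/2Ld/0B | 0r 2w}

issued = [0, 1, 5]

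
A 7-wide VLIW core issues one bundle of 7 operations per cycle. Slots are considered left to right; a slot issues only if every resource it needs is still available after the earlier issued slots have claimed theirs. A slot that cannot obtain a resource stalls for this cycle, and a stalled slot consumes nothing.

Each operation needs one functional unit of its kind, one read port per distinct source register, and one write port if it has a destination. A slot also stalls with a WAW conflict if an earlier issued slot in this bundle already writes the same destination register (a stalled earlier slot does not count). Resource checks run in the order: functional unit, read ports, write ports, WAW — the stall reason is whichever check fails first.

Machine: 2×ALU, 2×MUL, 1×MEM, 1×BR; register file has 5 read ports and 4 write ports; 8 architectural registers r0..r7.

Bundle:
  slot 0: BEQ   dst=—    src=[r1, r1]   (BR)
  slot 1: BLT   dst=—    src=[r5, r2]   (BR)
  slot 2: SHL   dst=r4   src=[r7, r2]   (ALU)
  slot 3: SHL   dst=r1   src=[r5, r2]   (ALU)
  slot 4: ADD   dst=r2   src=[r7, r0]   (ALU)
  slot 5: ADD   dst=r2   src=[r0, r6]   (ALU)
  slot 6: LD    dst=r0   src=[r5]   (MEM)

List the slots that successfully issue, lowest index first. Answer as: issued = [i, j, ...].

slot 0 (BR): ISSUE — free A2,Mu2,Ld1,B0 rp4 wp4
slot 1 (BR): stall FU — free A2,Mu2,Ld1,B0 rp4 wp4
slot 2 (ALU): ISSUE — free A1,Mu2,Ld1,B0 rp2 wp3
slot 3 (ALU): ISSUE — free A0,Mu2,Ld1,B0 rp0 wp2
slot 4 (ALU): stall FU — free A0,Mu2,Ld1,B0 rp0 wp2
slot 5 (ALU): stall FU — free A0,Mu2,Ld1,B0 rp0 wp2
slot 6 (MEM): stall RD_PORT — free A0,Mu2,Ld1,B0 rp0 wp2

issued = [0, 2, 3]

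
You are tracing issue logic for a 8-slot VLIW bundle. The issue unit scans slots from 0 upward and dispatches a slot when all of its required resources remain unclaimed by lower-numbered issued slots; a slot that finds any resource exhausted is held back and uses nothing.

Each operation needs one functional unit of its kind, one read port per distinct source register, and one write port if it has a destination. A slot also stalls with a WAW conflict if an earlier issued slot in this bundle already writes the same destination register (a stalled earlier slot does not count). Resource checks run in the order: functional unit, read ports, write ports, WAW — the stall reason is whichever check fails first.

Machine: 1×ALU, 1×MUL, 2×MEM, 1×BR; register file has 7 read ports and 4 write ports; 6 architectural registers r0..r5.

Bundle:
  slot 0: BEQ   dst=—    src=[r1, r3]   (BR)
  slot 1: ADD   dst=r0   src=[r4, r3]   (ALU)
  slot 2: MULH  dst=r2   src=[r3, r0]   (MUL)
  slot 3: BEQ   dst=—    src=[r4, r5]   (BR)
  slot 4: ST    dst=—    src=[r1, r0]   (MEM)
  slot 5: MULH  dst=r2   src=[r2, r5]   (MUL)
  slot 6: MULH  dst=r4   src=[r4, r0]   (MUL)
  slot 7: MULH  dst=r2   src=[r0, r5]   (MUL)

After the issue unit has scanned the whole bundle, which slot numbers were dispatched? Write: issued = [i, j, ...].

issued = [0, 1, 2]

[0] BR needs rd=2 wr=0: ok; after: ALU=1 MUL=1 MEM=2 BR=0, R=5, W=4
[1] ALU needs rd=2 wr=1: ok; after: ALU=0 MUL=1 MEM=2 BR=0, R=3, W=3
[2] MUL needs rd=2 wr=1: ok; after: ALU=0 MUL=0 MEM=2 BR=0, R=1, W=2
[3] BR needs rd=2 wr=0: FU; after: ALU=0 MUL=0 MEM=2 BR=0, R=1, W=2
[4] MEM needs rd=2 wr=0: RD_PORT; after: ALU=0 MUL=0 MEM=2 BR=0, R=1, W=2
[5] MUL needs rd=2 wr=1: FU; after: ALU=0 MUL=0 MEM=2 BR=0, R=1, W=2
[6] MUL needs rd=2 wr=1: FU; after: ALU=0 MUL=0 MEM=2 BR=0, R=1, W=2
[7] MUL needs rd=2 wr=1: FU; after: ALU=0 MUL=0 MEM=2 BR=0, R=1, W=2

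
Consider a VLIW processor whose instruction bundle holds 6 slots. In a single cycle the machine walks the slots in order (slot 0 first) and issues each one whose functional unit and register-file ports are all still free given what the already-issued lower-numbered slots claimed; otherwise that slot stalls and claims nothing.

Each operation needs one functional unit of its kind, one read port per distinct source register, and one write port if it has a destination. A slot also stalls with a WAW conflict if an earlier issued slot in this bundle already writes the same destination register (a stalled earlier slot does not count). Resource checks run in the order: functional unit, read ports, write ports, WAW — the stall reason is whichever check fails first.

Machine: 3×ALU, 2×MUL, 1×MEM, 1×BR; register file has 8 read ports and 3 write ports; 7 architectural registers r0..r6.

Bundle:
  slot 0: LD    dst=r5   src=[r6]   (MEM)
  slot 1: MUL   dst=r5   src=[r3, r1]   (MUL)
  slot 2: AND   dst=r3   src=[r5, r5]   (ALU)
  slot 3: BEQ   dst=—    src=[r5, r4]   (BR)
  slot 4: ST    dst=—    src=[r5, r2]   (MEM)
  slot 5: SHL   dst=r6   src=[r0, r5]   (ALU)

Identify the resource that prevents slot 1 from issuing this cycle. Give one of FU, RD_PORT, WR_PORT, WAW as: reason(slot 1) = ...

reason(slot 1) = WAW

slot 0 (MEM): ISSUE — free A3,Mu2,Ld0,B1 rp7 wp2
slot 1 (MUL): stall WAW — free A3,Mu2,Ld0,B1 rp7 wp2
slot 2 (ALU): ISSUE — free A2,Mu2,Ld0,B1 rp6 wp1
slot 3 (BR): ISSUE — free A2,Mu2,Ld0,B0 rp4 wp1
slot 4 (MEM): stall FU — free A2,Mu2,Ld0,B0 rp4 wp1
slot 5 (ALU): ISSUE — free A1,Mu2,Ld0,B0 rp2 wp0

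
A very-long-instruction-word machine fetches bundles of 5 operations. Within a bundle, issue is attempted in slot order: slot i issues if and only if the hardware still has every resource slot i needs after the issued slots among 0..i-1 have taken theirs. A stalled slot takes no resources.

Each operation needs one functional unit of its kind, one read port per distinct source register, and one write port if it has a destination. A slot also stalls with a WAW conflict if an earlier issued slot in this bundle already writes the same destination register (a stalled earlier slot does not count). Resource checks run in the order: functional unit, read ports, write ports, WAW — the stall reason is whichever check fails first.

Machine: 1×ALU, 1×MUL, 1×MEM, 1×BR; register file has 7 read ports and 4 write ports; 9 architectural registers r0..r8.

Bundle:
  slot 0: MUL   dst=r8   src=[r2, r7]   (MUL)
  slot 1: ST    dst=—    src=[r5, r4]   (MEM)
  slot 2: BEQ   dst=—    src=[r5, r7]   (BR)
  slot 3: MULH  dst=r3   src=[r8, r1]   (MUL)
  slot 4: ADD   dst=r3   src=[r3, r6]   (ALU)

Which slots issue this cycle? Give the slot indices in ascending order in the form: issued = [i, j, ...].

slot 0 (MUL): ISSUE — free A1,Mu0,Ld1,B1 rp5 wp3
slot 1 (MEM): ISSUE — free A1,Mu0,Ld0,B1 rp3 wp3
slot 2 (BR): ISSUE — free A1,Mu0,Ld0,B0 rp1 wp3
slot 3 (MUL): stall FU — free A1,Mu0,Ld0,B0 rp1 wp3
slot 4 (ALU): stall RD_PORT — free A1,Mu0,Ld0,B0 rp1 wp3

issued = [0, 1, 2]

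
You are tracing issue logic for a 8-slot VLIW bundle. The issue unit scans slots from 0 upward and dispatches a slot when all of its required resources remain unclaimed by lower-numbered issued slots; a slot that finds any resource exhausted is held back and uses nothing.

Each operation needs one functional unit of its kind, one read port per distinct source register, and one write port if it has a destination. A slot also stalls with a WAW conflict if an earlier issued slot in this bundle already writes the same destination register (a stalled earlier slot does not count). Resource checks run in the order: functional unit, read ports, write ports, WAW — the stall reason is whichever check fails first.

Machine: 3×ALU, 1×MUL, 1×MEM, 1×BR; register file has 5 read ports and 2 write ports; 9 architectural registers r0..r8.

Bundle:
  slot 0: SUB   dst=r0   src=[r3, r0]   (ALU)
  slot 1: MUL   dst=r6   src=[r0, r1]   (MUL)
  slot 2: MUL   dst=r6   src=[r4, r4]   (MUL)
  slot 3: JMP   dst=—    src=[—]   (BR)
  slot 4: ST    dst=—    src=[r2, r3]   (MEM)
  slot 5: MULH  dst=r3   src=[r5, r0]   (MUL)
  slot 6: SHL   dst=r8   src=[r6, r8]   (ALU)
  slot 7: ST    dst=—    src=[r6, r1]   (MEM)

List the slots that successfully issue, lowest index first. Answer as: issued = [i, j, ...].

issued = [0, 1, 3]

slot 0 (ALU): ISSUE — free A2,Mu1,Ld1,B1 rp3 wp1
slot 1 (MUL): ISSUE — free A2,Mu0,Ld1,B1 rp1 wp0
slot 2 (MUL): stall FU — free A2,Mu0,Ld1,B1 rp1 wp0
slot 3 (BR): ISSUE — free A2,Mu0,Ld1,B0 rp1 wp0
slot 4 (MEM): stall RD_PORT — free A2,Mu0,Ld1,B0 rp1 wp0
slot 5 (MUL): stall FU — free A2,Mu0,Ld1,B0 rp1 wp0
slot 6 (ALU): stall RD_PORT — free A2,Mu0,Ld1,B0 rp1 wp0
slot 7 (MEM): stall RD_PORT — free A2,Mu0,Ld1,B0 rp1 wp0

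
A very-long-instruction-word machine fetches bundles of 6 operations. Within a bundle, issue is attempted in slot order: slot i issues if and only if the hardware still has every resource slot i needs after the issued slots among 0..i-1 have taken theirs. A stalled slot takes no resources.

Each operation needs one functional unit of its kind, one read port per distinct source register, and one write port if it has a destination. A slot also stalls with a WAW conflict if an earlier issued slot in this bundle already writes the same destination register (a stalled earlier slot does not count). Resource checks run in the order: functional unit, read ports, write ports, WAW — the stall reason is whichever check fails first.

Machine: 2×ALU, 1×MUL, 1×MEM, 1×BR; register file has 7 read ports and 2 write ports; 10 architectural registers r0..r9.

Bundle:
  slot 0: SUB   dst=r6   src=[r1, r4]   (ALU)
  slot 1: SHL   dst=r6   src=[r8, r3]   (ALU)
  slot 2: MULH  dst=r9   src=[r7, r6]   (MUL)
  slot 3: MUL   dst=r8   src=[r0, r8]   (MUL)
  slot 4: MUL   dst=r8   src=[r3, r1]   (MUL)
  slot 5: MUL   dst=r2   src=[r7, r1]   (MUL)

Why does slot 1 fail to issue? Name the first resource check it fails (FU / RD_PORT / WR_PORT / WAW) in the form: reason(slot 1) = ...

reason(slot 1) = WAW

(0) want 1×ALU +2rd +1wr — yes → AL1|MU1|ME1|BR1|rd5|wr1
(1) want 1×ALU +2rd +1wr — WAW → AL1|MU1|ME1|BR1|rd5|wr1
(2) want 1×MUL +2rd +1wr — yes → AL1|MU0|ME1|BR1|rd3|wr0
(3) want 1×MUL +2rd +1wr — FU → AL1|MU0|ME1|BR1|rd3|wr0
(4) want 1×MUL +2rd +1wr — FU → AL1|MU0|ME1|BR1|rd3|wr0
(5) want 1×MUL +2rd +1wr — FU → AL1|MU0|ME1|BR1|rd3|wr0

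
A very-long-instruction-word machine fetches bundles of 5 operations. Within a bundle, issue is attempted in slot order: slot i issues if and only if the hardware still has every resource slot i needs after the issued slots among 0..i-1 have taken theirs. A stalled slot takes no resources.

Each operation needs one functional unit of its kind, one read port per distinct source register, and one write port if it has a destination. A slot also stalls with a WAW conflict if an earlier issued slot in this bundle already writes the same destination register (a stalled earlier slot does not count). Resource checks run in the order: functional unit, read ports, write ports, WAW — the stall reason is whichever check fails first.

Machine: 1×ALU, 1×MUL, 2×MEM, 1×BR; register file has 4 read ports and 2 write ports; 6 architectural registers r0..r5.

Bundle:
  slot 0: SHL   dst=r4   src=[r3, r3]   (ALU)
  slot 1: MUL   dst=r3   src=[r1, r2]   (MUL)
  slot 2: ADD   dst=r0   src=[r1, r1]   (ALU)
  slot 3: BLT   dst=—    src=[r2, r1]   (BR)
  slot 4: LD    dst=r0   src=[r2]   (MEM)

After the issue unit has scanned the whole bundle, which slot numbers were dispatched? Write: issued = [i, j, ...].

  0. ALU→r4 ⇒ go  {0A/1Mu/2Ld/1B | 3r 1w}
  1. MUL→r3 ⇒ go  {0A/0Mu/2Ld/1B | 1r 0w}
  2. ALU→r0 ⇒ no(FU)  {0A/0Mu/2Ld/1B | 1r 0w}
  3. BR ⇒ no(RD_PORT)  {0A/0Mu/2Ld/1B | 1r 0w}
  4. MEM→r0 ⇒ no(WR_PORT)  {0A/0Mu/2Ld/1B | 1r 0w}

issued = [0, 1]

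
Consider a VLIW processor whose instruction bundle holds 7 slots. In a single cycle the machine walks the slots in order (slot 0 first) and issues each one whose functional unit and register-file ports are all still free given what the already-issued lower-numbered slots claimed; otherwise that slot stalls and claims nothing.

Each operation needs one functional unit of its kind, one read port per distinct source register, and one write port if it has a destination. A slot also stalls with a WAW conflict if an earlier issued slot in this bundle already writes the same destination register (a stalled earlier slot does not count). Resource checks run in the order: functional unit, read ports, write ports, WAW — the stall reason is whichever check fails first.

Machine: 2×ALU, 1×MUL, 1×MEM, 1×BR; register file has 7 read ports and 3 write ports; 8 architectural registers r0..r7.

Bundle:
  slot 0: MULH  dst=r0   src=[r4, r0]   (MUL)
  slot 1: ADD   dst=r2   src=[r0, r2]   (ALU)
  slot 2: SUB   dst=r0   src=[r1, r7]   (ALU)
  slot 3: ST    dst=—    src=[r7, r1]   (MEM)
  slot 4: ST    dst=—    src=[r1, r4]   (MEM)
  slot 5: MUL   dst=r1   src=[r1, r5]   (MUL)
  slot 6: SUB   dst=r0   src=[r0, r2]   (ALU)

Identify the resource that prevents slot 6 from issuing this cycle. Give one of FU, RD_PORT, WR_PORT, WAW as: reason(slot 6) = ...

[0] MUL needs rd=2 wr=1: ok; after: ALU=2 MUL=0 MEM=1 BR=1, R=5, W=2
[1] ALU needs rd=2 wr=1: ok; after: ALU=1 MUL=0 MEM=1 BR=1, R=3, W=1
[2] ALU needs rd=2 wr=1: WAW; after: ALU=1 MUL=0 MEM=1 BR=1, R=3, W=1
[3] MEM needs rd=2 wr=0: ok; after: ALU=1 MUL=0 MEM=0 BR=1, R=1, W=1
[4] MEM needs rd=2 wr=0: FU; after: ALU=1 MUL=0 MEM=0 BR=1, R=1, W=1
[5] MUL needs rd=2 wr=1: FU; after: ALU=1 MUL=0 MEM=0 BR=1, R=1, W=1
[6] ALU needs rd=2 wr=1: RD_PORT; after: ALU=1 MUL=0 MEM=0 BR=1, R=1, W=1

reason(slot 6) = RD_PORT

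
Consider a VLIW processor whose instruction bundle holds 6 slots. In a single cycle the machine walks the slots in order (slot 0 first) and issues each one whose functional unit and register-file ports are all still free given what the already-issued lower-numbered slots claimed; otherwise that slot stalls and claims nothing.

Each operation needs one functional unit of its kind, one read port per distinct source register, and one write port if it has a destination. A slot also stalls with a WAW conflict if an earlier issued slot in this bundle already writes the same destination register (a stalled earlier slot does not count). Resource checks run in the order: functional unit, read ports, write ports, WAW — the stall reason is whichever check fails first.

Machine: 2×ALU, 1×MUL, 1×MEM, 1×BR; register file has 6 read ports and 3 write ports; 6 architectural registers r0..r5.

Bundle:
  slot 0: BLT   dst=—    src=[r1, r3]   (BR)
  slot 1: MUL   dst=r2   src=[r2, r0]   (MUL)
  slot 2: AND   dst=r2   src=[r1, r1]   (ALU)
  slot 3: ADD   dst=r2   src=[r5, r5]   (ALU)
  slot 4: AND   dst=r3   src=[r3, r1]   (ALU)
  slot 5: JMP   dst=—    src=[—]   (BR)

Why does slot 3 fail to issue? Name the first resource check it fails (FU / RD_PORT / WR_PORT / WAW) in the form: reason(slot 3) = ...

slot 0 (BR): ISSUE — free A2,Mu1,Ld1,B0 rp4 wp3
slot 1 (MUL): ISSUE — free A2,Mu0,Ld1,B0 rp2 wp2
slot 2 (ALU): stall WAW — free A2,Mu0,Ld1,B0 rp2 wp2
slot 3 (ALU): stall WAW — free A2,Mu0,Ld1,B0 rp2 wp2
slot 4 (ALU): ISSUE — free A1,Mu0,Ld1,B0 rp0 wp1
slot 5 (BR): stall FU — free A1,Mu0,Ld1,B0 rp0 wp1

reason(slot 3) = WAW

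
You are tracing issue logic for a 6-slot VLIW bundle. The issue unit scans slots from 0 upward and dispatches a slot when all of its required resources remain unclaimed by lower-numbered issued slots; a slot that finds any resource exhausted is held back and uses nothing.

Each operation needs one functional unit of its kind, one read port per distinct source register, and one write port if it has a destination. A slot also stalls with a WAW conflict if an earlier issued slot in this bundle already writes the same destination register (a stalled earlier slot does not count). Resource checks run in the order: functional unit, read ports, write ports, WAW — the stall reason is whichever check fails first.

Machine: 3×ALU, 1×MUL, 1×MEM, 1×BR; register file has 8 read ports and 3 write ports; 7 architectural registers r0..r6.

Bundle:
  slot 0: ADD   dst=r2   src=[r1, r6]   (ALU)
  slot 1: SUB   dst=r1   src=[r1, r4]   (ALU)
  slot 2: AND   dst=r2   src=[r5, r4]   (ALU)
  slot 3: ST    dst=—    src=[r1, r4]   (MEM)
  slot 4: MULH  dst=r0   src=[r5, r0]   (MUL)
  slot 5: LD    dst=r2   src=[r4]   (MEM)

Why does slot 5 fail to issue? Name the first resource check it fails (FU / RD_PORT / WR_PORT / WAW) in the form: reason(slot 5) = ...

#0 ALU src=r1,r6 dispatched  <A:2 Mu:1 Ld:1 B:1 rd:6 wr:2>
#1 ALU src=r1,r4 dispatched  <A:1 Mu:1 Ld:1 B:1 rd:4 wr:1>
#2 ALU src=r5,r4 held:WAW  <A:1 Mu:1 Ld:1 B:1 rd:4 wr:1>
#3 MEM src=r1,r4 dispatched  <A:1 Mu:1 Ld:0 B:1 rd:2 wr:1>
#4 MUL src=r5,r0 dispatched  <A:1 Mu:0 Ld:0 B:1 rd:0 wr:0>
#5 MEM src=r4 held:FU  <A:1 Mu:0 Ld:0 B:1 rd:0 wr:0>

reason(slot 5) = FU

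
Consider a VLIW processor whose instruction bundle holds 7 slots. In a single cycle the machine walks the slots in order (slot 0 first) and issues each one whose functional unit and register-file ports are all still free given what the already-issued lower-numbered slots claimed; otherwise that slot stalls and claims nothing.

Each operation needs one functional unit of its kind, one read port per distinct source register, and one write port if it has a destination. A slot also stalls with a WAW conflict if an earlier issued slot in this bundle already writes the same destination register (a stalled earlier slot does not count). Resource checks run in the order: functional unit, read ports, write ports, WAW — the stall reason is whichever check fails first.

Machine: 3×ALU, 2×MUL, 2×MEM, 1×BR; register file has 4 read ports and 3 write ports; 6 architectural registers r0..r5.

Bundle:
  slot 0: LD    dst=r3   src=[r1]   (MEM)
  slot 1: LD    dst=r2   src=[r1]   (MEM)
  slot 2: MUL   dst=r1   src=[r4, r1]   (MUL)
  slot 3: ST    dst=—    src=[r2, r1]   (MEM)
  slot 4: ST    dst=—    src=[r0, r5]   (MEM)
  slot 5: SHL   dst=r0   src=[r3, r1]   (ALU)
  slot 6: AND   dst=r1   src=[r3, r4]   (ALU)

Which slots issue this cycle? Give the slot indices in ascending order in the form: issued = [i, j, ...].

issued = [0, 1, 2]

  0. MEM→r3 ⇒ go  {3A/2Mu/1Ld/1B | 3r 2w}
  1. MEM→r2 ⇒ go  {3A/2Mu/0Ld/1B | 2r 1w}
  2. MUL→r1 ⇒ go  {3A/1Mu/0Ld/1B | 0r 0w}
  3. MEM ⇒ no(FU)  {3A/1Mu/0Ld/1B | 0r 0w}
  4. MEM ⇒ no(FU)  {3A/1Mu/0Ld/1B | 0r 0w}
  5. ALU→r0 ⇒ no(RD_PORT)  {3A/1Mu/0Ld/1B | 0r 0w}
  6. ALU→r1 ⇒ no(RD_PORT)  {3A/1Mu/0Ld/1B | 0r 0w}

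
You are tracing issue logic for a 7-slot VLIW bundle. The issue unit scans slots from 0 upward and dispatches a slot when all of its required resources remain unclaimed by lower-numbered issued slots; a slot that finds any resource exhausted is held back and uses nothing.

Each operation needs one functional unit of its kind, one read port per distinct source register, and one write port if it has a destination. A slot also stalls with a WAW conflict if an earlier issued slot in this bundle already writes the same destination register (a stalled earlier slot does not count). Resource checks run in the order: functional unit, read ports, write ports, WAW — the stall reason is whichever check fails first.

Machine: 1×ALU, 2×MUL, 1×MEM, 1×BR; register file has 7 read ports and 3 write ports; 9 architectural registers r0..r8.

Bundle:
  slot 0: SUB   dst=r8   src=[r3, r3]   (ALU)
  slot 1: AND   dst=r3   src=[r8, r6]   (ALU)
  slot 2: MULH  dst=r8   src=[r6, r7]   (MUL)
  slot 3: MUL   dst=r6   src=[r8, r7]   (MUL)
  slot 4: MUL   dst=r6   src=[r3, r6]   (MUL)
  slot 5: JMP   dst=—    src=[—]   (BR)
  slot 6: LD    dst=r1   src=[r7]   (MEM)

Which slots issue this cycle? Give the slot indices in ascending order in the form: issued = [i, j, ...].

issued = [0, 3, 5, 6]

[0] ALU needs rd=1 wr=1: ok; after: ALU=0 MUL=2 MEM=1 BR=1, R=6, W=2
[1] ALU needs rd=2 wr=1: FU; after: ALU=0 MUL=2 MEM=1 BR=1, R=6, W=2
[2] MUL needs rd=2 wr=1: WAW; after: ALU=0 MUL=2 MEM=1 BR=1, R=6, W=2
[3] MUL needs rd=2 wr=1: ok; after: ALU=0 MUL=1 MEM=1 BR=1, R=4, W=1
[4] MUL needs rd=2 wr=1: WAW; after: ALU=0 MUL=1 MEM=1 BR=1, R=4, W=1
[5] BR needs rd=0 wr=0: ok; after: ALU=0 MUL=1 MEM=1 BR=0, R=4, W=1
[6] MEM needs rd=1 wr=1: ok; after: ALU=0 MUL=1 MEM=0 BR=0, R=3, W=0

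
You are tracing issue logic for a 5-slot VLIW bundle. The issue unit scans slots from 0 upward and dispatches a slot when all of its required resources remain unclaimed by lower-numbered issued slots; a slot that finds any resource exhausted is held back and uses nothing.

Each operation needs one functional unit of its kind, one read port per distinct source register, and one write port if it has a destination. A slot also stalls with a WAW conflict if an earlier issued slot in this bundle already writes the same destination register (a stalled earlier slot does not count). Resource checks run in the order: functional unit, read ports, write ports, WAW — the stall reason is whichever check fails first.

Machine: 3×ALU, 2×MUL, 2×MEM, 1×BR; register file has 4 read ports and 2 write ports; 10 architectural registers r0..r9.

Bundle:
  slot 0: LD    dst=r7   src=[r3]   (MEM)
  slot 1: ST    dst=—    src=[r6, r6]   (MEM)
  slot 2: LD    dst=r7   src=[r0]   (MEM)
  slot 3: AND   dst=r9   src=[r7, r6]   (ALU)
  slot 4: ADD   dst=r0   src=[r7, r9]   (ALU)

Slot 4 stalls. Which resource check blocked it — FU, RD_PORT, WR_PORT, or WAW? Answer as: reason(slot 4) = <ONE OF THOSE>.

reason(slot 4) = RD_PORT

(0) want 1×MEM +1rd +1wr — yes → AL3|MU2|ME1|BR1|rd3|wr1
(1) want 1×MEM +1rd +0wr — yes → AL3|MU2|ME0|BR1|rd2|wr1
(2) want 1×MEM +1rd +1wr — FU → AL3|MU2|ME0|BR1|rd2|wr1
(3) want 1×ALU +2rd +1wr — yes → AL2|MU2|ME0|BR1|rd0|wr0
(4) want 1×ALU +2rd +1wr — RD_PORT → AL2|MU2|ME0|BR1|rd0|wr0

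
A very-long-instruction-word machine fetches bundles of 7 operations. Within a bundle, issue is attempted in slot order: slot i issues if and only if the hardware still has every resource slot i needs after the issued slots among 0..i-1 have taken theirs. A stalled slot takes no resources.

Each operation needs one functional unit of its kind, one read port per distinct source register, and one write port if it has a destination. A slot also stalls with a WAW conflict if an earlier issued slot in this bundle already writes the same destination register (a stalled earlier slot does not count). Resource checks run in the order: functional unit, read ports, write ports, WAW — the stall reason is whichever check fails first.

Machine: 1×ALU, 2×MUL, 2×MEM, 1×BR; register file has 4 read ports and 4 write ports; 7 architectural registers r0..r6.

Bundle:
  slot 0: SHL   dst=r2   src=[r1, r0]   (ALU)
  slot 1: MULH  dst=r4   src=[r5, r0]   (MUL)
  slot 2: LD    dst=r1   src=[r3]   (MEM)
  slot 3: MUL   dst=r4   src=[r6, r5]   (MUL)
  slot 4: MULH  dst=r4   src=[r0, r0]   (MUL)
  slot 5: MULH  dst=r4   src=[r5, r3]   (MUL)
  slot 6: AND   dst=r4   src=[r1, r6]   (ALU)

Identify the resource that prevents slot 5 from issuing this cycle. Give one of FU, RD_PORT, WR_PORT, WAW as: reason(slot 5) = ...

reason(slot 5) = RD_PORT

[0] ALU needs rd=2 wr=1: ok; after: ALU=0 MUL=2 MEM=2 BR=1, R=2, W=3
[1] MUL needs rd=2 wr=1: ok; after: ALU=0 MUL=1 MEM=2 BR=1, R=0, W=2
[2] MEM needs rd=1 wr=1: RD_PORT; after: ALU=0 MUL=1 MEM=2 BR=1, R=0, W=2
[3] MUL needs rd=2 wr=1: RD_PORT; after: ALU=0 MUL=1 MEM=2 BR=1, R=0, W=2
[4] MUL needs rd=1 wr=1: RD_PORT; after: ALU=0 MUL=1 MEM=2 BR=1, R=0, W=2
[5] MUL needs rd=2 wr=1: RD_PORT; after: ALU=0 MUL=1 MEM=2 BR=1, R=0, W=2
[6] ALU needs rd=2 wr=1: FU; after: ALU=0 MUL=1 MEM=2 BR=1, R=0, W=2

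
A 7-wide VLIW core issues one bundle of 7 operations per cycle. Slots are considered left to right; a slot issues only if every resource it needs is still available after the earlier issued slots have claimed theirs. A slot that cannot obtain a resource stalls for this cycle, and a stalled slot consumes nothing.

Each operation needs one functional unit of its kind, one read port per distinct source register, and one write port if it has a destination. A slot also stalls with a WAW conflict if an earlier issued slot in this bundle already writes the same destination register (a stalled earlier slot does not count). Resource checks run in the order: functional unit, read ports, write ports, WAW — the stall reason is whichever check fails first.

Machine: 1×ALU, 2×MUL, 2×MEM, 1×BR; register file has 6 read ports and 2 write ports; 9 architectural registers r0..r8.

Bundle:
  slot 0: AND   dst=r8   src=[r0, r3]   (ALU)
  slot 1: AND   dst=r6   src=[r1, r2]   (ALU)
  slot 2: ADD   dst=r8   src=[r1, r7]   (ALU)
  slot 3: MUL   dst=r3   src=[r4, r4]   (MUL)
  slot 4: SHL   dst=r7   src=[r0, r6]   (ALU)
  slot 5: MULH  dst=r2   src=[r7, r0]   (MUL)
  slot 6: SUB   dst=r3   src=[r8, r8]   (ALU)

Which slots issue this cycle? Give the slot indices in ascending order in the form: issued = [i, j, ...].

[0] ALU needs rd=2 wr=1: ok; after: ALU=0 MUL=2 MEM=2 BR=1, R=4, W=1
[1] ALU needs rd=2 wr=1: FU; after: ALU=0 MUL=2 MEM=2 BR=1, R=4, W=1
[2] ALU needs rd=2 wr=1: FU; after: ALU=0 MUL=2 MEM=2 BR=1, R=4, W=1
[3] MUL needs rd=1 wr=1: ok; after: ALU=0 MUL=1 MEM=2 BR=1, R=3, W=0
[4] ALU needs rd=2 wr=1: FU; after: ALU=0 MUL=1 MEM=2 BR=1, R=3, W=0
[5] MUL needs rd=2 wr=1: WR_PORT; after: ALU=0 MUL=1 MEM=2 BR=1, R=3, W=0
[6] ALU needs rd=1 wr=1: FU; after: ALU=0 MUL=1 MEM=2 BR=1, R=3, W=0

issued = [0, 3]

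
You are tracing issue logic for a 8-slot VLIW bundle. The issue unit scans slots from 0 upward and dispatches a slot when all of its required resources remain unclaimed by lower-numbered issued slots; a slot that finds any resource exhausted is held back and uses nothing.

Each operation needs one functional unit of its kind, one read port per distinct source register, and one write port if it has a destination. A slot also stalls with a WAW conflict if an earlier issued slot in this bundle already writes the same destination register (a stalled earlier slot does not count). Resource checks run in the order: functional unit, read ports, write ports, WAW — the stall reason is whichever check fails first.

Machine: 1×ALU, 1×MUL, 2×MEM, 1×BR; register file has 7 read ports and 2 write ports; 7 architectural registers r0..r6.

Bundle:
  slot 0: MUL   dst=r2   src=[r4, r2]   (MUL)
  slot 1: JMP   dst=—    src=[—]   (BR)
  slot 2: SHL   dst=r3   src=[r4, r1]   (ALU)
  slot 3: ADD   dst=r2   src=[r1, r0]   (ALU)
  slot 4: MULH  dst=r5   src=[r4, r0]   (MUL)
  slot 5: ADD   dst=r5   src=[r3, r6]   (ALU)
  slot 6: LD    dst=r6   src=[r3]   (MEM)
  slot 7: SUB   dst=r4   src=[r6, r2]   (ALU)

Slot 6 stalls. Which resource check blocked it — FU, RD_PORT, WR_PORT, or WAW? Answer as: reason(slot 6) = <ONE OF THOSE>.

(0) want 1×MUL +2rd +1wr — yes → AL1|MU0|ME2|BR1|rd5|wr1
(1) want 1×BR +0rd +0wr — yes → AL1|MU0|ME2|BR0|rd5|wr1
(2) want 1×ALU +2rd +1wr — yes → AL0|MU0|ME2|BR0|rd3|wr0
(3) want 1×ALU +2rd +1wr — FU → AL0|MU0|ME2|BR0|rd3|wr0
(4) want 1×MUL +2rd +1wr — FU → AL0|MU0|ME2|BR0|rd3|wr0
(5) want 1×ALU +2rd +1wr — FU → AL0|MU0|ME2|BR0|rd3|wr0
(6) want 1×MEM +1rd +1wr — WR_PORT → AL0|MU0|ME2|BR0|rd3|wr0
(7) want 1×ALU +2rd +1wr — FU → AL0|MU0|ME2|BR0|rd3|wr0

reason(slot 6) = WR_PORT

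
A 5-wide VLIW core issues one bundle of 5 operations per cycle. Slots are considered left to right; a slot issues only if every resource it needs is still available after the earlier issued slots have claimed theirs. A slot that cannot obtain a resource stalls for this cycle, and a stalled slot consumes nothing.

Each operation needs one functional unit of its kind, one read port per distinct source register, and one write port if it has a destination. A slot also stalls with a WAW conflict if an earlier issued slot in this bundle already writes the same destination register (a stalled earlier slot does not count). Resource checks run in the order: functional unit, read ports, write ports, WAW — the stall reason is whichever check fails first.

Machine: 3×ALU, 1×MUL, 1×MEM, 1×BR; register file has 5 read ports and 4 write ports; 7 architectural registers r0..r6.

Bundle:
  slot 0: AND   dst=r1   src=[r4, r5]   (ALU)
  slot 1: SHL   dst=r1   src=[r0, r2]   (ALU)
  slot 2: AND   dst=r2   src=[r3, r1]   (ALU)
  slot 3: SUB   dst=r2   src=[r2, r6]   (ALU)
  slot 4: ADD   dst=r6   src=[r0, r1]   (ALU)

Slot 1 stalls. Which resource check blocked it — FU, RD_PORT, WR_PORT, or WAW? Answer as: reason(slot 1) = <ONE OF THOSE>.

slot 0 (ALU): ISSUE — free A2,Mu1,Ld1,B1 rp3 wp3
slot 1 (ALU): stall WAW — free A2,Mu1,Ld1,B1 rp3 wp3
slot 2 (ALU): ISSUE — free A1,Mu1,Ld1,B1 rp1 wp2
slot 3 (ALU): stall RD_PORT — free A1,Mu1,Ld1,B1 rp1 wp2
slot 4 (ALU): stall RD_PORT — free A1,Mu1,Ld1,B1 rp1 wp2

reason(slot 1) = WAW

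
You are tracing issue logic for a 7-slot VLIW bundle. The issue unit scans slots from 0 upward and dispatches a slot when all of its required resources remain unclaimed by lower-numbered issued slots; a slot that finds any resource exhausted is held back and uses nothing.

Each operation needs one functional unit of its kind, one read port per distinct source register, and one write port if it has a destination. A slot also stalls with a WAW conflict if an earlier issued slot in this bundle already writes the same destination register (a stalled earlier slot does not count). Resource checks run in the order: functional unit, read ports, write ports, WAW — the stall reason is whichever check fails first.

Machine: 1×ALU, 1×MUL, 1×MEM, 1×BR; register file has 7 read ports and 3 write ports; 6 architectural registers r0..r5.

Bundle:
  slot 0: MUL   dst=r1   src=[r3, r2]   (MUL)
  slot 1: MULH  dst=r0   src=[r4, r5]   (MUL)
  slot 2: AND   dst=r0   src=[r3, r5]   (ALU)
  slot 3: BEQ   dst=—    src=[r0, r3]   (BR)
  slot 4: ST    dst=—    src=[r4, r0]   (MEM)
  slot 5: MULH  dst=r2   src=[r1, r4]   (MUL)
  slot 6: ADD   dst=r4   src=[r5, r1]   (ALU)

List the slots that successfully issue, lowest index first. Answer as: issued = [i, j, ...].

issued = [0, 2, 3]

slot 0 (MUL): ISSUE — free A1,Mu0,Ld1,B1 rp5 wp2
slot 1 (MUL): stall FU — free A1,Mu0,Ld1,B1 rp5 wp2
slot 2 (ALU): ISSUE — free A0,Mu0,Ld1,B1 rp3 wp1
slot 3 (BR): ISSUE — free A0,Mu0,Ld1,B0 rp1 wp1
slot 4 (MEM): stall RD_PORT — free A0,Mu0,Ld1,B0 rp1 wp1
slot 5 (MUL): stall FU — free A0,Mu0,Ld1,B0 rp1 wp1
slot 6 (ALU): stall FU — free A0,Mu0,Ld1,B0 rp1 wp1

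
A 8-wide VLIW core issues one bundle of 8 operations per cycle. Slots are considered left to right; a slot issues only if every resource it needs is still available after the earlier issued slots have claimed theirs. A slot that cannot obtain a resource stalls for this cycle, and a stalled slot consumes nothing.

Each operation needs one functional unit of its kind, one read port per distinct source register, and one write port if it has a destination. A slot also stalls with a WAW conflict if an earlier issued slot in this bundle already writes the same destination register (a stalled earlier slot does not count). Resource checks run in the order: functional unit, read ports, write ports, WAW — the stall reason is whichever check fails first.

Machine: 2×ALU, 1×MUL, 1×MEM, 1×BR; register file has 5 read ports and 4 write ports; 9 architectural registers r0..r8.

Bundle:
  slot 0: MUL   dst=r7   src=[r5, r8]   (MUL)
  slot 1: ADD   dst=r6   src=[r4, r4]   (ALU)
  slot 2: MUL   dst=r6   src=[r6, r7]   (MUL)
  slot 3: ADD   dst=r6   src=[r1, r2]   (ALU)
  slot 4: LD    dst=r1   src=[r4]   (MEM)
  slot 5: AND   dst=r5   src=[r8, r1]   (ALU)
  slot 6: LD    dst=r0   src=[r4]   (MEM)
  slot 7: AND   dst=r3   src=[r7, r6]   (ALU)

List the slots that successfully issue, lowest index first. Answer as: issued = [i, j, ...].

#0 MUL src=r5,r8 dispatched  <A:2 Mu:0 Ld:1 B:1 rd:3 wr:3>
#1 ALU src=r4,r4 dispatched  <A:1 Mu:0 Ld:1 B:1 rd:2 wr:2>
#2 MUL src=r6,r7 held:FU  <A:1 Mu:0 Ld:1 B:1 rd:2 wr:2>
#3 ALU src=r1,r2 held:WAW  <A:1 Mu:0 Ld:1 B:1 rd:2 wr:2>
#4 MEM src=r4 dispatched  <A:1 Mu:0 Ld:0 B:1 rd:1 wr:1>
#5 ALU src=r8,r1 held:RD_PORT  <A:1 Mu:0 Ld:0 B:1 rd:1 wr:1>
#6 MEM src=r4 held:FU  <A:1 Mu:0 Ld:0 B:1 rd:1 wr:1>
#7 ALU src=r7,r6 held:RD_PORT  <A:1 Mu:0 Ld:0 B:1 rd:1 wr:1>

issued = [0, 1, 4]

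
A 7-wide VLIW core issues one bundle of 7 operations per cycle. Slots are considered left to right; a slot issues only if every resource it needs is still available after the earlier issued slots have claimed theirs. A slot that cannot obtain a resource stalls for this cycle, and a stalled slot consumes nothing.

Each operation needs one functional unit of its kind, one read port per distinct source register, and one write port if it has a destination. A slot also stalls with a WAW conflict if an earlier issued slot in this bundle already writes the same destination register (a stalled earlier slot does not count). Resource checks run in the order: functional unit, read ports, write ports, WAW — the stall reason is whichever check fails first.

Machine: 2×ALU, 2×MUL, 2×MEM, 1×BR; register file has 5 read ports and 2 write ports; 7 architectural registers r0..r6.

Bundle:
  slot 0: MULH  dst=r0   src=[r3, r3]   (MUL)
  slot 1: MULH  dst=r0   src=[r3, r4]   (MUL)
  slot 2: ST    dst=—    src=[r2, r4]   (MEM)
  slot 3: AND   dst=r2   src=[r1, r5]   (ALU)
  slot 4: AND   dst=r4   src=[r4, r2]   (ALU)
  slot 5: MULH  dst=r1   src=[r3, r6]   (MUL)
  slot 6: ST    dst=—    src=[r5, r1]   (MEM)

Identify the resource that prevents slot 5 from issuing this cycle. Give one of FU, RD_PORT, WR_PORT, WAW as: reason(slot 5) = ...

(0) want 1×MUL +1rd +1wr — yes → AL2|MU1|ME2|BR1|rd4|wr1
(1) want 1×MUL +2rd +1wr — WAW → AL2|MU1|ME2|BR1|rd4|wr1
(2) want 1×MEM +2rd +0wr — yes → AL2|MU1|ME1|BR1|rd2|wr1
(3) want 1×ALU +2rd +1wr — yes → AL1|MU1|ME1|BR1|rd0|wr0
(4) want 1×ALU +2rd +1wr — RD_PORT → AL1|MU1|ME1|BR1|rd0|wr0
(5) want 1×MUL +2rd +1wr — RD_PORT → AL1|MU1|ME1|BR1|rd0|wr0
(6) want 1×MEM +2rd +0wr — RD_PORT → AL1|MU1|ME1|BR1|rd0|wr0

reason(slot 5) = RD_PORT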